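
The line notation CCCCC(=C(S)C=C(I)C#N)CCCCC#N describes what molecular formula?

C14H19IN2S

Heavy atoms from the SMILES: 14 C, 1 I, 2 N, 1 S.
Implicit hydrogens by atom environment:
  7 × C: 2 H each → 14
  5 × C: no H
  2 × N: no H
  1 × C: 3 H
  1 × C: 1 H
  1 × I: no H
  1 × S: 1 H
  Total hydrogens = 19.
Molecular formula: C14H19IN2S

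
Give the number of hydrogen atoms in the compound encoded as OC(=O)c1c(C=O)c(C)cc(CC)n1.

11

Hydrogens are implicit in SMILES; fill each atom to its normal valence:
  4 × C (aromatic): no H
  2 × C: 3 H each → 6
  2 × O: no H
  1 × C: 2 H
  1 × C (aromatic): 1 H
  1 × C: 1 H
  1 × C: no H
  1 × N (aromatic): no H
  1 × O: 1 H
  Total hydrogens = 11.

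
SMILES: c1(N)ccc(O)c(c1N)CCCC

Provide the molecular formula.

Heavy atoms from the SMILES: 10 C, 2 N, 1 O.
Implicit hydrogens by atom environment:
  4 × C (aromatic): no H
  3 × C: 2 H each → 6
  2 × C (aromatic): 1 H each → 2
  2 × N: 2 H each → 4
  1 × C: 3 H
  1 × O: 1 H
  Total hydrogens = 16.
Molecular formula: C10H16N2O

C10H16N2O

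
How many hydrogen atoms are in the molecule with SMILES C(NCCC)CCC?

17

Hydrogens are implicit in SMILES; fill each atom to its normal valence:
  5 × C: 2 H each → 10
  2 × C: 3 H each → 6
  1 × N: 1 H
  Total hydrogens = 17.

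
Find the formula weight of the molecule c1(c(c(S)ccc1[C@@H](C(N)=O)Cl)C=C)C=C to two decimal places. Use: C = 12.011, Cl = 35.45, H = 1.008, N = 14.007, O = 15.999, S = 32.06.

Molecular formula: C12H12ClNOS.
M = 12×12.011 + 1×35.45 + 12×1.008 + 1×14.007 + 1×15.999 + 1×32.06 = 253.74 g/mol.

253.74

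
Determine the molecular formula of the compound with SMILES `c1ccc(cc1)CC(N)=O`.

C8H9NO

Heavy atoms from the SMILES: 8 C, 1 N, 1 O.
Implicit hydrogens by atom environment:
  5 × C (aromatic): 1 H each → 5
  1 × C: 2 H
  1 × C (aromatic): no H
  1 × C: no H
  1 × N: 2 H
  1 × O: no H
  Total hydrogens = 9.
Molecular formula: C8H9NO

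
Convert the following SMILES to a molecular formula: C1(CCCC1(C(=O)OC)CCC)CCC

Heavy atoms from the SMILES: 13 C, 2 O.
Implicit hydrogens by atom environment:
  7 × C: 2 H each → 14
  3 × C: 3 H each → 9
  2 × C: no H
  2 × O: no H
  1 × C: 1 H
  Total hydrogens = 24.
Molecular formula: C13H24O2

C13H24O2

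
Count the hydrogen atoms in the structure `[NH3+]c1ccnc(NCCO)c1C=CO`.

Hydrogens are implicit in SMILES; fill each atom to its normal valence:
  3 × C (aromatic): no H
  2 × C: 2 H each → 4
  2 × C (aromatic): 1 H each → 2
  2 × C: 1 H each → 2
  2 × O: 1 H each → 2
  1 × N (charge +1): 3 H
  1 × N: 1 H
  1 × N (aromatic): no H
  Total hydrogens = 14.

14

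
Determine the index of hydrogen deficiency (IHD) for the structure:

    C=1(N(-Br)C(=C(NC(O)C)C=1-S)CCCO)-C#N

Molecular formula from the SMILES: C10H14BrN3O2S.
DoU = (2C + 2 + N − H − X)/2 = (2·10 + 2 + 3 − 14 − 1)/2 = 10/2 = 5.
(Structurally: 1 ring(s) + 4 π bond(s) = 5.)

5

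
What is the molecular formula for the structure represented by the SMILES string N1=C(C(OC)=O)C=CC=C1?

C7H7NO2

Heavy atoms from the SMILES: 7 C, 1 N, 2 O.
Implicit hydrogens by atom environment:
  4 × C (aromatic): 1 H each → 4
  2 × O: no H
  1 × C: 3 H
  1 × C (aromatic): no H
  1 × C: no H
  1 × N (aromatic): no H
  Total hydrogens = 7.
Molecular formula: C7H7NO2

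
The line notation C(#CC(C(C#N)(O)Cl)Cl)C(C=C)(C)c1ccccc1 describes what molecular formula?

C15H13Cl2NO

Heavy atoms from the SMILES: 15 C, 2 Cl, 1 N, 1 O.
Implicit hydrogens by atom environment:
  5 × C (aromatic): 1 H each → 5
  5 × C: no H
  2 × C: 1 H each → 2
  2 × Cl: no H
  1 × C: 3 H
  1 × C: 2 H
  1 × C (aromatic): no H
  1 × N: no H
  1 × O: 1 H
  Total hydrogens = 13.
Molecular formula: C15H13Cl2NO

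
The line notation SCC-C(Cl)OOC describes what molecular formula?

Heavy atoms from the SMILES: 4 C, 1 Cl, 2 O, 1 S.
Implicit hydrogens by atom environment:
  2 × C: 2 H each → 4
  2 × O: no H
  1 × C: 3 H
  1 × C: 1 H
  1 × Cl: no H
  1 × S: 1 H
  Total hydrogens = 9.
Molecular formula: C4H9ClO2S

C4H9ClO2S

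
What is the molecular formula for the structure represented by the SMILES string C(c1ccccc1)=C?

Heavy atoms from the SMILES: 8 C.
Implicit hydrogens by atom environment:
  5 × C (aromatic): 1 H each → 5
  1 × C: 2 H
  1 × C: 1 H
  1 × C (aromatic): no H
  Total hydrogens = 8.
Molecular formula: C8H8

C8H8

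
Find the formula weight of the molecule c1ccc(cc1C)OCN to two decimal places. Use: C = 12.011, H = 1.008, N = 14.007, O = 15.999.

Molecular formula: C8H11NO.
M = 8×12.011 + 11×1.008 + 1×14.007 + 1×15.999 = 137.18 g/mol.

137.18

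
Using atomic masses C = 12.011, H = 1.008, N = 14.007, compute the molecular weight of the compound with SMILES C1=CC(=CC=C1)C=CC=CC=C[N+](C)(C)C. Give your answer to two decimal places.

Molecular formula: C15H20N+.
M = 15×12.011 + 20×1.008 + 1×14.007 = 214.33 g/mol.

214.33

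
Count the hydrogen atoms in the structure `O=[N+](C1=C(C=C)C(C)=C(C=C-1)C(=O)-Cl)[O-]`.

8

Hydrogens are implicit in SMILES; fill each atom to its normal valence:
  4 × C (aromatic): no H
  2 × C (aromatic): 1 H each → 2
  2 × O: no H
  1 × C: 3 H
  1 × C: 2 H
  1 × C: 1 H
  1 × C: no H
  1 × Cl: no H
  1 × N (charge +1): no H
  1 × O (charge -1): no H
  Total hydrogens = 8.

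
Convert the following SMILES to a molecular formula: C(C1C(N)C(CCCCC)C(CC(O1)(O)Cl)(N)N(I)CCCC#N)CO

C17H32ClIN4O3

Heavy atoms from the SMILES: 17 C, 1 Cl, 1 I, 4 N, 3 O.
Implicit hydrogens by atom environment:
  10 × C: 2 H each → 20
  3 × C: 1 H each → 3
  3 × C: no H
  2 × N: 2 H each → 4
  2 × N: no H
  2 × O: 1 H each → 2
  1 × C: 3 H
  1 × Cl: no H
  1 × I: no H
  1 × O: no H
  Total hydrogens = 32.
Molecular formula: C17H32ClIN4O3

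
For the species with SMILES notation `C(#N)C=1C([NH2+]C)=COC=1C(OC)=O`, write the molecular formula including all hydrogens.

C8H9N2O3+

Heavy atoms from the SMILES: 8 C, 2 N, 3 O.
Implicit hydrogens by atom environment:
  3 × C (aromatic): no H
  2 × C: 3 H each → 6
  2 × C: no H
  2 × O: no H
  1 × C (aromatic): 1 H
  1 × N (charge +1): 2 H
  1 × N: no H
  1 × O (aromatic): no H
  Total hydrogens = 9.
Net charge +1.
Molecular formula: C8H9N2O3+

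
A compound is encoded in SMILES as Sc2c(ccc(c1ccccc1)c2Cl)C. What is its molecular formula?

C13H11ClS

Heavy atoms from the SMILES: 13 C, 1 Cl, 1 S.
Implicit hydrogens by atom environment:
  7 × C (aromatic): 1 H each → 7
  5 × C (aromatic): no H
  1 × C: 3 H
  1 × Cl: no H
  1 × S: 1 H
  Total hydrogens = 11.
Molecular formula: C13H11ClS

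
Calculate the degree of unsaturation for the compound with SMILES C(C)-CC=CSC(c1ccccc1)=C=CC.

7

Molecular formula from the SMILES: C15H18S.
DoU = (2C + 2 + N − H − X)/2 = (2·15 + 2 + 0 − 18 − 0)/2 = 14/2 = 7.
(Structurally: 1 ring(s) + 6 π bond(s) = 7.)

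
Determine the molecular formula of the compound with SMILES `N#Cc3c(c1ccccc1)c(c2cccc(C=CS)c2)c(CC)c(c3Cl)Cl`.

C23H17Cl2NS

Heavy atoms from the SMILES: 23 C, 2 Cl, 1 N, 1 S.
Implicit hydrogens by atom environment:
  9 × C (aromatic): 1 H each → 9
  9 × C (aromatic): no H
  2 × C: 1 H each → 2
  2 × Cl: no H
  1 × C: 3 H
  1 × C: 2 H
  1 × C: no H
  1 × N: no H
  1 × S: 1 H
  Total hydrogens = 17.
Molecular formula: C23H17Cl2NS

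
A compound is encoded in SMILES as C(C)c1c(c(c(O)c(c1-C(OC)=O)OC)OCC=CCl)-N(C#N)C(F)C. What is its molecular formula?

Heavy atoms from the SMILES: 17 C, 1 Cl, 1 F, 2 N, 5 O.
Implicit hydrogens by atom environment:
  6 × C (aromatic): no H
  4 × C: 3 H each → 12
  4 × O: no H
  3 × C: 1 H each → 3
  2 × C: 2 H each → 4
  2 × C: no H
  2 × N: no H
  1 × Cl: no H
  1 × F: no H
  1 × O: 1 H
  Total hydrogens = 20.
Molecular formula: C17H20ClFN2O5

C17H20ClFN2O5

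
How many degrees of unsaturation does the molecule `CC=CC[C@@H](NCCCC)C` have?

Molecular formula from the SMILES: C10H21N.
DoU = (2C + 2 + N − H − X)/2 = (2·10 + 2 + 1 − 21 − 0)/2 = 2/2 = 1.
(Structurally: 0 ring(s) + 1 π bond(s) = 1.)

1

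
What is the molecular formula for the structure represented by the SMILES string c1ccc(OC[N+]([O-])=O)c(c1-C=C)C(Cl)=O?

Heavy atoms from the SMILES: 10 C, 1 Cl, 1 N, 4 O.
Implicit hydrogens by atom environment:
  3 × C (aromatic): 1 H each → 3
  3 × C (aromatic): no H
  3 × O: no H
  2 × C: 2 H each → 4
  1 × C: 1 H
  1 × C: no H
  1 × Cl: no H
  1 × N (charge +1): no H
  1 × O (charge -1): no H
  Total hydrogens = 8.
Molecular formula: C10H8ClNO4

C10H8ClNO4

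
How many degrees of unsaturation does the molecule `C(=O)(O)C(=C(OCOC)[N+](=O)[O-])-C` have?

Molecular formula from the SMILES: C6H9NO6.
DoU = (2C + 2 + N − H − X)/2 = (2·6 + 2 + 1 − 9 − 0)/2 = 6/2 = 3.
(Structurally: 0 ring(s) + 3 π bond(s) = 3.)

3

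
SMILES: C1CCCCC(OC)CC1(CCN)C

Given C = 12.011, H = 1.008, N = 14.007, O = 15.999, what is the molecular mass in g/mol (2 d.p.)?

199.34

Molecular formula: C12H25NO.
M = 12×12.011 + 25×1.008 + 1×14.007 + 1×15.999 = 199.34 g/mol.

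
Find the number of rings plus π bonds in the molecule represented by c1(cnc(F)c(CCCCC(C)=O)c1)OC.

5

Molecular formula from the SMILES: C12H16FNO2.
DoU = (2C + 2 + N − H − X)/2 = (2·12 + 2 + 1 − 16 − 1)/2 = 10/2 = 5.
(Structurally: 1 ring(s) + 4 π bond(s) = 5.)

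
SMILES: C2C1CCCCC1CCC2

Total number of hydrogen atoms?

Hydrogens are implicit in SMILES; fill each atom to its normal valence:
  8 × C: 2 H each → 16
  2 × C: 1 H each → 2
  Total hydrogens = 18.

18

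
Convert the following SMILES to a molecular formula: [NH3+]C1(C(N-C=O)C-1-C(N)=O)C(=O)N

C6H11N4O3+

Heavy atoms from the SMILES: 6 C, 4 N, 3 O.
Implicit hydrogens by atom environment:
  3 × C: 1 H each → 3
  3 × C: no H
  3 × O: no H
  2 × N: 2 H each → 4
  1 × N (charge +1): 3 H
  1 × N: 1 H
  Total hydrogens = 11.
Net charge +1.
Molecular formula: C6H11N4O3+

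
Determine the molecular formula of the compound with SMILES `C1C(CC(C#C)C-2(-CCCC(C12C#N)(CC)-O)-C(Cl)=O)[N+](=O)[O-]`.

Heavy atoms from the SMILES: 16 C, 1 Cl, 2 N, 4 O.
Implicit hydrogens by atom environment:
  6 × C: 2 H each → 12
  6 × C: no H
  3 × C: 1 H each → 3
  2 × O: no H
  1 × C: 3 H
  1 × Cl: no H
  1 × N: no H
  1 × N (charge +1): no H
  1 × O: 1 H
  1 × O (charge -1): no H
  Total hydrogens = 19.
Molecular formula: C16H19ClN2O4

C16H19ClN2O4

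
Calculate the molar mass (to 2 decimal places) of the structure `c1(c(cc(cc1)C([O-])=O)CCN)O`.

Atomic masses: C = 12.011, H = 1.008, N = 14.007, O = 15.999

180.18

Molecular formula: C9H10NO3-.
M = 9×12.011 + 10×1.008 + 1×14.007 + 3×15.999 = 180.18 g/mol.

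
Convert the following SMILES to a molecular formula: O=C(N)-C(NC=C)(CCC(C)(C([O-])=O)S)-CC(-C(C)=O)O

C13H21N2O5S-

Heavy atoms from the SMILES: 13 C, 2 N, 5 O, 1 S.
Implicit hydrogens by atom environment:
  5 × C: no H
  4 × C: 2 H each → 8
  3 × O: no H
  2 × C: 3 H each → 6
  2 × C: 1 H each → 2
  1 × N: 2 H
  1 × N: 1 H
  1 × O: 1 H
  1 × O (charge -1): no H
  1 × S: 1 H
  Total hydrogens = 21.
Net charge -1.
Molecular formula: C13H21N2O5S-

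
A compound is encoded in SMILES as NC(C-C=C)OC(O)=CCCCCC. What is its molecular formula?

C11H21NO2

Heavy atoms from the SMILES: 11 C, 1 N, 2 O.
Implicit hydrogens by atom environment:
  6 × C: 2 H each → 12
  3 × C: 1 H each → 3
  1 × C: 3 H
  1 × C: no H
  1 × N: 2 H
  1 × O: 1 H
  1 × O: no H
  Total hydrogens = 21.
Molecular formula: C11H21NO2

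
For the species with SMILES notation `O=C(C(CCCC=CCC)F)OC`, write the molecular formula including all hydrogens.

C10H17FO2

Heavy atoms from the SMILES: 10 C, 1 F, 2 O.
Implicit hydrogens by atom environment:
  4 × C: 2 H each → 8
  3 × C: 1 H each → 3
  2 × C: 3 H each → 6
  2 × O: no H
  1 × C: no H
  1 × F: no H
  Total hydrogens = 17.
Molecular formula: C10H17FO2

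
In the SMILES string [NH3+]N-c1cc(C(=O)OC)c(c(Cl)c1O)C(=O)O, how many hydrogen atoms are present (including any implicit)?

10

Hydrogens are implicit in SMILES; fill each atom to its normal valence:
  5 × C (aromatic): no H
  3 × O: no H
  2 × C: no H
  2 × O: 1 H each → 2
  1 × C: 3 H
  1 × C (aromatic): 1 H
  1 × Cl: no H
  1 × N (charge +1): 3 H
  1 × N: 1 H
  Total hydrogens = 10.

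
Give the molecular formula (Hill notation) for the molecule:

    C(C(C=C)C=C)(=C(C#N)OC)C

Heavy atoms from the SMILES: 10 C, 1 N, 1 O.
Implicit hydrogens by atom environment:
  3 × C: 1 H each → 3
  3 × C: no H
  2 × C: 3 H each → 6
  2 × C: 2 H each → 4
  1 × N: no H
  1 × O: no H
  Total hydrogens = 13.
Molecular formula: C10H13NO

C10H13NO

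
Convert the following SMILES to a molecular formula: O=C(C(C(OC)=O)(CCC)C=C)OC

Heavy atoms from the SMILES: 10 C, 4 O.
Implicit hydrogens by atom environment:
  4 × O: no H
  3 × C: 3 H each → 9
  3 × C: 2 H each → 6
  3 × C: no H
  1 × C: 1 H
  Total hydrogens = 16.
Molecular formula: C10H16O4

C10H16O4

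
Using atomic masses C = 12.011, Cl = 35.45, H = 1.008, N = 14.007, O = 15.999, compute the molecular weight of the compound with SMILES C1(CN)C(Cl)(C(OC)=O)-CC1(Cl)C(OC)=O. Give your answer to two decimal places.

270.11

Molecular formula: C9H13Cl2NO4.
M = 9×12.011 + 2×35.45 + 13×1.008 + 1×14.007 + 4×15.999 = 270.11 g/mol.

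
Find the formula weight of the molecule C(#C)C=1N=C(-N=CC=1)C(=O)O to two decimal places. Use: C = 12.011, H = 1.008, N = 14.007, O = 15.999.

Molecular formula: C7H4N2O2.
M = 7×12.011 + 4×1.008 + 2×14.007 + 2×15.999 = 148.12 g/mol.

148.12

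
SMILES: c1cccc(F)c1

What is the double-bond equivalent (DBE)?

4

Molecular formula from the SMILES: C6H5F.
DoU = (2C + 2 + N − H − X)/2 = (2·6 + 2 + 0 − 5 − 1)/2 = 8/2 = 4.
(Structurally: 1 ring(s) + 3 π bond(s) = 4.)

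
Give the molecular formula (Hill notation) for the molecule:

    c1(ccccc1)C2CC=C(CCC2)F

C13H15F

Heavy atoms from the SMILES: 13 C, 1 F.
Implicit hydrogens by atom environment:
  5 × C (aromatic): 1 H each → 5
  4 × C: 2 H each → 8
  2 × C: 1 H each → 2
  1 × C: no H
  1 × C (aromatic): no H
  1 × F: no H
  Total hydrogens = 15.
Molecular formula: C13H15F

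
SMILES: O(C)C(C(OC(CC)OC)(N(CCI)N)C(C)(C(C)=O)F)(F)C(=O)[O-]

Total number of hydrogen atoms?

24

Hydrogens are implicit in SMILES; fill each atom to its normal valence:
  5 × C: 3 H each → 15
  5 × C: no H
  5 × O: no H
  3 × C: 2 H each → 6
  2 × F: no H
  1 × C: 1 H
  1 × I: no H
  1 × N: 2 H
  1 × N: no H
  1 × O (charge -1): no H
  Total hydrogens = 24.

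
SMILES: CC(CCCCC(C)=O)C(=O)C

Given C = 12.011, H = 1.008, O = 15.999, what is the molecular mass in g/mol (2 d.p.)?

170.25

Molecular formula: C10H18O2.
M = 10×12.011 + 18×1.008 + 2×15.999 = 170.25 g/mol.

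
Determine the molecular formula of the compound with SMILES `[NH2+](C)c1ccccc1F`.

Heavy atoms from the SMILES: 7 C, 1 F, 1 N.
Implicit hydrogens by atom environment:
  4 × C (aromatic): 1 H each → 4
  2 × C (aromatic): no H
  1 × C: 3 H
  1 × F: no H
  1 × N (charge +1): 2 H
  Total hydrogens = 9.
Net charge +1.
Molecular formula: C7H9FN+

C7H9FN+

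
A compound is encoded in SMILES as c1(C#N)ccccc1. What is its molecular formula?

Heavy atoms from the SMILES: 7 C, 1 N.
Implicit hydrogens by atom environment:
  5 × C (aromatic): 1 H each → 5
  1 × C (aromatic): no H
  1 × C: no H
  1 × N: no H
  Total hydrogens = 5.
Molecular formula: C7H5N

C7H5N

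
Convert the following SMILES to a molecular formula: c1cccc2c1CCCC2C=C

Heavy atoms from the SMILES: 12 C.
Implicit hydrogens by atom environment:
  4 × C: 2 H each → 8
  4 × C (aromatic): 1 H each → 4
  2 × C: 1 H each → 2
  2 × C (aromatic): no H
  Total hydrogens = 14.
Molecular formula: C12H14

C12H14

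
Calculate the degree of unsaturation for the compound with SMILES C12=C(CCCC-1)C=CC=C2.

Molecular formula from the SMILES: C10H12.
DoU = (2C + 2 + N − H − X)/2 = (2·10 + 2 + 0 − 12 − 0)/2 = 10/2 = 5.
(Structurally: 2 ring(s) + 3 π bond(s) = 5.)

5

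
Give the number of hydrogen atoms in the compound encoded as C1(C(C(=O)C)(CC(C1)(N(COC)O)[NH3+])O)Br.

18

Hydrogens are implicit in SMILES; fill each atom to its normal valence:
  3 × C: 2 H each → 6
  3 × C: no H
  2 × C: 3 H each → 6
  2 × O: 1 H each → 2
  2 × O: no H
  1 × Br: no H
  1 × C: 1 H
  1 × N (charge +1): 3 H
  1 × N: no H
  Total hydrogens = 18.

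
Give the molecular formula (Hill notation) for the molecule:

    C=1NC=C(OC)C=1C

Heavy atoms from the SMILES: 6 C, 1 N, 1 O.
Implicit hydrogens by atom environment:
  2 × C: 3 H each → 6
  2 × C (aromatic): 1 H each → 2
  2 × C (aromatic): no H
  1 × N (aromatic): 1 H
  1 × O: no H
  Total hydrogens = 9.
Molecular formula: C6H9NO

C6H9NO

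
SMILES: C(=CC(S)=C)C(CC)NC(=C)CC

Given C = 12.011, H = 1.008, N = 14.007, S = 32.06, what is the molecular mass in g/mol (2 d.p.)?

197.34

Molecular formula: C11H19NS.
M = 11×12.011 + 19×1.008 + 1×14.007 + 1×32.06 = 197.34 g/mol.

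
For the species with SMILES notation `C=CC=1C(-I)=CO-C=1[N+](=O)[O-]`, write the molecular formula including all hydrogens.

C6H4INO3

Heavy atoms from the SMILES: 6 C, 1 I, 1 N, 3 O.
Implicit hydrogens by atom environment:
  3 × C (aromatic): no H
  1 × C: 2 H
  1 × C (aromatic): 1 H
  1 × C: 1 H
  1 × I: no H
  1 × N (charge +1): no H
  1 × O (aromatic): no H
  1 × O: no H
  1 × O (charge -1): no H
  Total hydrogens = 4.
Molecular formula: C6H4INO3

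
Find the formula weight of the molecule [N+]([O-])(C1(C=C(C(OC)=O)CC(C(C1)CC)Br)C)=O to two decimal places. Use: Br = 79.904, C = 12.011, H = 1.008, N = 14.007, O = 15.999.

Molecular formula: C12H18BrNO4.
M = 1×79.904 + 12×12.011 + 18×1.008 + 1×14.007 + 4×15.999 = 320.18 g/mol.

320.18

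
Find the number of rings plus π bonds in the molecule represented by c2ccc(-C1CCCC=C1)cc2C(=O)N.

7

Molecular formula from the SMILES: C13H15NO.
DoU = (2C + 2 + N − H − X)/2 = (2·13 + 2 + 1 − 15 − 0)/2 = 14/2 = 7.
(Structurally: 2 ring(s) + 5 π bond(s) = 7.)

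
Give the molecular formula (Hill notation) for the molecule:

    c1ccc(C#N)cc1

Heavy atoms from the SMILES: 7 C, 1 N.
Implicit hydrogens by atom environment:
  5 × C (aromatic): 1 H each → 5
  1 × C (aromatic): no H
  1 × C: no H
  1 × N: no H
  Total hydrogens = 5.
Molecular formula: C7H5N

C7H5N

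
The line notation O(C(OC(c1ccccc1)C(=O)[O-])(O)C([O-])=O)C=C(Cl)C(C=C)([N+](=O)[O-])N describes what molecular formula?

[C15H13ClN2O9]2-

Heavy atoms from the SMILES: 15 C, 1 Cl, 2 N, 9 O.
Implicit hydrogens by atom environment:
  5 × C (aromatic): 1 H each → 5
  5 × C: no H
  5 × O: no H
  3 × C: 1 H each → 3
  3 × O (charge -1): no H
  1 × C: 2 H
  1 × C (aromatic): no H
  1 × Cl: no H
  1 × N: 2 H
  1 × N (charge +1): no H
  1 × O: 1 H
  Total hydrogens = 13.
Net charge -2.
Molecular formula: [C15H13ClN2O9]2-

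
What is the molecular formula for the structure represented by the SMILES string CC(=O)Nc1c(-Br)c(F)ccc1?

Heavy atoms from the SMILES: 1 Br, 8 C, 1 F, 1 N, 1 O.
Implicit hydrogens by atom environment:
  3 × C (aromatic): 1 H each → 3
  3 × C (aromatic): no H
  1 × Br: no H
  1 × C: 3 H
  1 × C: no H
  1 × F: no H
  1 × N: 1 H
  1 × O: no H
  Total hydrogens = 7.
Molecular formula: C8H7BrFNO

C8H7BrFNO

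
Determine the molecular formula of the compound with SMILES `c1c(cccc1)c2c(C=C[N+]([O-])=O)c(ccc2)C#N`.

Heavy atoms from the SMILES: 15 C, 2 N, 2 O.
Implicit hydrogens by atom environment:
  8 × C (aromatic): 1 H each → 8
  4 × C (aromatic): no H
  2 × C: 1 H each → 2
  1 × C: no H
  1 × N: no H
  1 × N (charge +1): no H
  1 × O: no H
  1 × O (charge -1): no H
  Total hydrogens = 10.
Molecular formula: C15H10N2O2

C15H10N2O2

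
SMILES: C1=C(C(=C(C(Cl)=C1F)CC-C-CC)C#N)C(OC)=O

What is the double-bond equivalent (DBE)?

7

Molecular formula from the SMILES: C14H15ClFNO2.
DoU = (2C + 2 + N − H − X)/2 = (2·14 + 2 + 1 − 15 − 2)/2 = 14/2 = 7.
(Structurally: 1 ring(s) + 6 π bond(s) = 7.)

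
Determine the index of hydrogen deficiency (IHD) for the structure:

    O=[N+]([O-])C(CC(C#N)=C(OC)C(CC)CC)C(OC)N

4

Molecular formula from the SMILES: C13H23N3O4.
DoU = (2C + 2 + N − H − X)/2 = (2·13 + 2 + 3 − 23 − 0)/2 = 8/2 = 4.
(Structurally: 0 ring(s) + 4 π bond(s) = 4.)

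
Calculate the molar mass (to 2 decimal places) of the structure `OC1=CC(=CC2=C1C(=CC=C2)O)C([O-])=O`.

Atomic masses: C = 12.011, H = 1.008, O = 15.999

Molecular formula: C11H7O4-.
M = 11×12.011 + 7×1.008 + 4×15.999 = 203.17 g/mol.

203.17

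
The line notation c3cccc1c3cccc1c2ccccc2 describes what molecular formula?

Heavy atoms from the SMILES: 16 C.
Implicit hydrogens by atom environment:
  12 × C (aromatic): 1 H each → 12
  4 × C (aromatic): no H
  Total hydrogens = 12.
Molecular formula: C16H12

C16H12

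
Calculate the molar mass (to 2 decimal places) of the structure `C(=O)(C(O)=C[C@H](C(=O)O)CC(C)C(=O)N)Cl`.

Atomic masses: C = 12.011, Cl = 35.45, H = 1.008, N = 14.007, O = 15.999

Molecular formula: C9H12ClNO5.
M = 9×12.011 + 1×35.45 + 12×1.008 + 1×14.007 + 5×15.999 = 249.65 g/mol.

249.65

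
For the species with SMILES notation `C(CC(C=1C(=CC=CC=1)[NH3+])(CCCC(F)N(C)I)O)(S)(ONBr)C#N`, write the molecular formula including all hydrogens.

Heavy atoms from the SMILES: 1 Br, 15 C, 1 F, 1 I, 4 N, 2 O, 1 S.
Implicit hydrogens by atom environment:
  4 × C: 2 H each → 8
  4 × C (aromatic): 1 H each → 4
  3 × C: no H
  2 × C (aromatic): no H
  2 × N: no H
  1 × Br: no H
  1 × C: 3 H
  1 × C: 1 H
  1 × F: no H
  1 × I: no H
  1 × N (charge +1): 3 H
  1 × N: 1 H
  1 × O: 1 H
  1 × O: no H
  1 × S: 1 H
  Total hydrogens = 22.
Net charge +1.
Molecular formula: C15H22BrFIN4O2S+

C15H22BrFIN4O2S+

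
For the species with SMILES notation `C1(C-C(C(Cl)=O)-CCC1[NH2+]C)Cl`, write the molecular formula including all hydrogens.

C8H14Cl2NO+

Heavy atoms from the SMILES: 8 C, 2 Cl, 1 N, 1 O.
Implicit hydrogens by atom environment:
  3 × C: 2 H each → 6
  3 × C: 1 H each → 3
  2 × Cl: no H
  1 × C: 3 H
  1 × C: no H
  1 × N (charge +1): 2 H
  1 × O: no H
  Total hydrogens = 14.
Net charge +1.
Molecular formula: C8H14Cl2NO+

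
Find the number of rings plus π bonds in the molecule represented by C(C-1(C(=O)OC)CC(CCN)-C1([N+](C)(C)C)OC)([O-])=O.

3

Molecular formula from the SMILES: C13H24N2O5.
DoU = (2C + 2 + N − H − X)/2 = (2·13 + 2 + 2 − 24 − 0)/2 = 6/2 = 3.
(Structurally: 1 ring(s) + 2 π bond(s) = 3.)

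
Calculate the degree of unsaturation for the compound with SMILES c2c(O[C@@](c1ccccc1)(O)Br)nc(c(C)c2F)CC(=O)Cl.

9

Molecular formula from the SMILES: C15H12BrClFNO3.
DoU = (2C + 2 + N − H − X)/2 = (2·15 + 2 + 1 − 12 − 3)/2 = 18/2 = 9.
(Structurally: 2 ring(s) + 7 π bond(s) = 9.)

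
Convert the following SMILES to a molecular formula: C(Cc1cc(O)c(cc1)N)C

C9H13NO

Heavy atoms from the SMILES: 9 C, 1 N, 1 O.
Implicit hydrogens by atom environment:
  3 × C (aromatic): 1 H each → 3
  3 × C (aromatic): no H
  2 × C: 2 H each → 4
  1 × C: 3 H
  1 × N: 2 H
  1 × O: 1 H
  Total hydrogens = 13.
Molecular formula: C9H13NO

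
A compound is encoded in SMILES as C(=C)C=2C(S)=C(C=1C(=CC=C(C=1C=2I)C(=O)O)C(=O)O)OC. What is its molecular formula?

Heavy atoms from the SMILES: 15 C, 1 I, 5 O, 1 S.
Implicit hydrogens by atom environment:
  8 × C (aromatic): no H
  3 × O: no H
  2 × C (aromatic): 1 H each → 2
  2 × C: no H
  2 × O: 1 H each → 2
  1 × C: 3 H
  1 × C: 2 H
  1 × C: 1 H
  1 × I: no H
  1 × S: 1 H
  Total hydrogens = 11.
Molecular formula: C15H11IO5S

C15H11IO5S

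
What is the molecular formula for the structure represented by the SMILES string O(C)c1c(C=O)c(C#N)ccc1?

Heavy atoms from the SMILES: 9 C, 1 N, 2 O.
Implicit hydrogens by atom environment:
  3 × C (aromatic): 1 H each → 3
  3 × C (aromatic): no H
  2 × O: no H
  1 × C: 3 H
  1 × C: 1 H
  1 × C: no H
  1 × N: no H
  Total hydrogens = 7.
Molecular formula: C9H7NO2

C9H7NO2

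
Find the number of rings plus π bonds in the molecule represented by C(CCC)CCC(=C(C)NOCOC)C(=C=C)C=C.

4

Molecular formula from the SMILES: C16H27NO2.
DoU = (2C + 2 + N − H − X)/2 = (2·16 + 2 + 1 − 27 − 0)/2 = 8/2 = 4.
(Structurally: 0 ring(s) + 4 π bond(s) = 4.)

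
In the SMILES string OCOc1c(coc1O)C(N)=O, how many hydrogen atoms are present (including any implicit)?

7

Hydrogens are implicit in SMILES; fill each atom to its normal valence:
  3 × C (aromatic): no H
  2 × O: 1 H each → 2
  2 × O: no H
  1 × C: 2 H
  1 × C (aromatic): 1 H
  1 × C: no H
  1 × N: 2 H
  1 × O (aromatic): no H
  Total hydrogens = 7.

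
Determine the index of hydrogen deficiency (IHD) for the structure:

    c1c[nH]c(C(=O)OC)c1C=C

Molecular formula from the SMILES: C8H9NO2.
DoU = (2C + 2 + N − H − X)/2 = (2·8 + 2 + 1 − 9 − 0)/2 = 10/2 = 5.
(Structurally: 1 ring(s) + 4 π bond(s) = 5.)

5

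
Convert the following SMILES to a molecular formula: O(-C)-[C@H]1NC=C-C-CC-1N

Heavy atoms from the SMILES: 7 C, 2 N, 1 O.
Implicit hydrogens by atom environment:
  4 × C: 1 H each → 4
  2 × C: 2 H each → 4
  1 × C: 3 H
  1 × N: 2 H
  1 × N: 1 H
  1 × O: no H
  Total hydrogens = 14.
Molecular formula: C7H14N2O

C7H14N2O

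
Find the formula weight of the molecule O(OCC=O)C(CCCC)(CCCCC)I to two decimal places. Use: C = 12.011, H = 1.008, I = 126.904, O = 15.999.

Molecular formula: C12H23IO3.
M = 12×12.011 + 23×1.008 + 1×126.904 + 3×15.999 = 342.22 g/mol.

342.22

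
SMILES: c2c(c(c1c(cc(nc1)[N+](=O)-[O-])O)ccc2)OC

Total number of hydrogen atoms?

10

Hydrogens are implicit in SMILES; fill each atom to its normal valence:
  6 × C (aromatic): 1 H each → 6
  5 × C (aromatic): no H
  2 × O: no H
  1 × C: 3 H
  1 × N (aromatic): no H
  1 × N (charge +1): no H
  1 × O: 1 H
  1 × O (charge -1): no H
  Total hydrogens = 10.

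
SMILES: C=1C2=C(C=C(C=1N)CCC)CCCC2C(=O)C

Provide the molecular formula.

C15H21NO

Heavy atoms from the SMILES: 15 C, 1 N, 1 O.
Implicit hydrogens by atom environment:
  5 × C: 2 H each → 10
  4 × C (aromatic): no H
  2 × C: 3 H each → 6
  2 × C (aromatic): 1 H each → 2
  1 × C: 1 H
  1 × C: no H
  1 × N: 2 H
  1 × O: no H
  Total hydrogens = 21.
Molecular formula: C15H21NO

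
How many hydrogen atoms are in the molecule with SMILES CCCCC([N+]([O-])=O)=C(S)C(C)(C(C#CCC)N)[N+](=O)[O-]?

Hydrogens are implicit in SMILES; fill each atom to its normal valence:
  5 × C: no H
  4 × C: 2 H each → 8
  3 × C: 3 H each → 9
  2 × N (charge +1): no H
  2 × O: no H
  2 × O (charge -1): no H
  1 × C: 1 H
  1 × N: 2 H
  1 × S: 1 H
  Total hydrogens = 21.

21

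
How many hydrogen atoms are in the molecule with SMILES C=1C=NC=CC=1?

Hydrogens are implicit in SMILES; fill each atom to its normal valence:
  5 × C (aromatic): 1 H each → 5
  1 × N (aromatic): no H
  Total hydrogens = 5.

5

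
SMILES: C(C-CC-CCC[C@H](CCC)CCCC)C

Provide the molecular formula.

Heavy atoms from the SMILES: 16 C.
Implicit hydrogens by atom environment:
  12 × C: 2 H each → 24
  3 × C: 3 H each → 9
  1 × C: 1 H
  Total hydrogens = 34.
Molecular formula: C16H34

C16H34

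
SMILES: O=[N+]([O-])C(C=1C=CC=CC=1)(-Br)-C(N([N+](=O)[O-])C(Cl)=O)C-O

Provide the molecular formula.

C10H9BrClN3O6

Heavy atoms from the SMILES: 1 Br, 10 C, 1 Cl, 3 N, 6 O.
Implicit hydrogens by atom environment:
  5 × C (aromatic): 1 H each → 5
  3 × O: no H
  2 × C: no H
  2 × N (charge +1): no H
  2 × O (charge -1): no H
  1 × Br: no H
  1 × C: 2 H
  1 × C: 1 H
  1 × C (aromatic): no H
  1 × Cl: no H
  1 × N: no H
  1 × O: 1 H
  Total hydrogens = 9.
Molecular formula: C10H9BrClN3O6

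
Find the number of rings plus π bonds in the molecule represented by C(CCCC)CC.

0

Molecular formula from the SMILES: C7H16.
DoU = (2C + 2 + N − H − X)/2 = (2·7 + 2 + 0 − 16 − 0)/2 = 0/2 = 0.
(Structurally: 0 ring(s) + 0 π bond(s) = 0.)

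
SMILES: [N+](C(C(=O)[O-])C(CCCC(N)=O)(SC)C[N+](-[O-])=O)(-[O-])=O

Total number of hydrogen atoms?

Hydrogens are implicit in SMILES; fill each atom to its normal valence:
  4 × C: 2 H each → 8
  4 × O: no H
  3 × C: no H
  3 × O (charge -1): no H
  2 × N (charge +1): no H
  1 × C: 3 H
  1 × C: 1 H
  1 × N: 2 H
  1 × S: no H
  Total hydrogens = 14.

14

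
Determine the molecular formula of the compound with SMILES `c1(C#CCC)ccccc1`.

Heavy atoms from the SMILES: 10 C.
Implicit hydrogens by atom environment:
  5 × C (aromatic): 1 H each → 5
  2 × C: no H
  1 × C: 3 H
  1 × C: 2 H
  1 × C (aromatic): no H
  Total hydrogens = 10.
Molecular formula: C10H10

C10H10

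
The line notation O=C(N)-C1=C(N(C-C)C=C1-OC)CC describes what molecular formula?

Heavy atoms from the SMILES: 10 C, 2 N, 2 O.
Implicit hydrogens by atom environment:
  3 × C: 3 H each → 9
  3 × C (aromatic): no H
  2 × C: 2 H each → 4
  2 × O: no H
  1 × C (aromatic): 1 H
  1 × C: no H
  1 × N: 2 H
  1 × N (aromatic): no H
  Total hydrogens = 16.
Molecular formula: C10H16N2O2

C10H16N2O2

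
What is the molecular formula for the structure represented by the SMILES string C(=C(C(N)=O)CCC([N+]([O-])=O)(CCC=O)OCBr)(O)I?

Heavy atoms from the SMILES: 1 Br, 10 C, 1 I, 2 N, 6 O.
Implicit hydrogens by atom environment:
  5 × C: 2 H each → 10
  4 × C: no H
  4 × O: no H
  1 × Br: no H
  1 × C: 1 H
  1 × I: no H
  1 × N: 2 H
  1 × N (charge +1): no H
  1 × O: 1 H
  1 × O (charge -1): no H
  Total hydrogens = 14.
Molecular formula: C10H14BrIN2O6

C10H14BrIN2O6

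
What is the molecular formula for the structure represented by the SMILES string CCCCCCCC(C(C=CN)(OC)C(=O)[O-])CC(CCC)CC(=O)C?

Heavy atoms from the SMILES: 21 C, 1 N, 4 O.
Implicit hydrogens by atom environment:
  10 × C: 2 H each → 20
  4 × C: 3 H each → 12
  4 × C: 1 H each → 4
  3 × C: no H
  3 × O: no H
  1 × N: 2 H
  1 × O (charge -1): no H
  Total hydrogens = 38.
Net charge -1.
Molecular formula: C21H38NO4-

C21H38NO4-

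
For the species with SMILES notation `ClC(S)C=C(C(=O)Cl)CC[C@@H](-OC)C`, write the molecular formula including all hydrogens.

C9H14Cl2O2S

Heavy atoms from the SMILES: 9 C, 2 Cl, 2 O, 1 S.
Implicit hydrogens by atom environment:
  3 × C: 1 H each → 3
  2 × C: 3 H each → 6
  2 × C: 2 H each → 4
  2 × C: no H
  2 × Cl: no H
  2 × O: no H
  1 × S: 1 H
  Total hydrogens = 14.
Molecular formula: C9H14Cl2O2S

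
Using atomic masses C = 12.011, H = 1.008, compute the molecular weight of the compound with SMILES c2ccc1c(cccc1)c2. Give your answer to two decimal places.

128.17

Molecular formula: C10H8.
M = 10×12.011 + 8×1.008 = 128.17 g/mol.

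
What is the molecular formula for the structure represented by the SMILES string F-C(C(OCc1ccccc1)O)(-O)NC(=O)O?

Heavy atoms from the SMILES: 10 C, 1 F, 1 N, 5 O.
Implicit hydrogens by atom environment:
  5 × C (aromatic): 1 H each → 5
  3 × O: 1 H each → 3
  2 × C: no H
  2 × O: no H
  1 × C: 2 H
  1 × C: 1 H
  1 × C (aromatic): no H
  1 × F: no H
  1 × N: 1 H
  Total hydrogens = 12.
Molecular formula: C10H12FNO5

C10H12FNO5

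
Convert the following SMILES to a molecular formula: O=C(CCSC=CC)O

C6H10O2S

Heavy atoms from the SMILES: 6 C, 2 O, 1 S.
Implicit hydrogens by atom environment:
  2 × C: 2 H each → 4
  2 × C: 1 H each → 2
  1 × C: 3 H
  1 × C: no H
  1 × O: 1 H
  1 × O: no H
  1 × S: no H
  Total hydrogens = 10.
Molecular formula: C6H10O2S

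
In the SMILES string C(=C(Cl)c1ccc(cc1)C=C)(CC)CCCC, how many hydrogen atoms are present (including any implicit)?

Hydrogens are implicit in SMILES; fill each atom to its normal valence:
  5 × C: 2 H each → 10
  4 × C (aromatic): 1 H each → 4
  2 × C: 3 H each → 6
  2 × C: no H
  2 × C (aromatic): no H
  1 × C: 1 H
  1 × Cl: no H
  Total hydrogens = 21.

21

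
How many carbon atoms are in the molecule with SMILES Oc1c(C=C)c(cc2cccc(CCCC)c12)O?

16

The symbol for carbon appears 16 times in the SMILES. Lowercase c denotes aromatic carbon and counts toward C.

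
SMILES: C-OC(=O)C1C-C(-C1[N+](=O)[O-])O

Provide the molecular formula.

C6H9NO5

Heavy atoms from the SMILES: 6 C, 1 N, 5 O.
Implicit hydrogens by atom environment:
  3 × C: 1 H each → 3
  3 × O: no H
  1 × C: 3 H
  1 × C: 2 H
  1 × C: no H
  1 × N (charge +1): no H
  1 × O: 1 H
  1 × O (charge -1): no H
  Total hydrogens = 9.
Molecular formula: C6H9NO5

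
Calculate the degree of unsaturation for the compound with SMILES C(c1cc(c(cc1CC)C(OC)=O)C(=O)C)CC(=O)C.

7

Molecular formula from the SMILES: C16H20O4.
DoU = (2C + 2 + N − H − X)/2 = (2·16 + 2 + 0 − 20 − 0)/2 = 14/2 = 7.
(Structurally: 1 ring(s) + 6 π bond(s) = 7.)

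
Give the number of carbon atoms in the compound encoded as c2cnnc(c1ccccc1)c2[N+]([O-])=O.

10

The symbol for carbon appears 10 times in the SMILES. Lowercase c denotes aromatic carbon and counts toward C.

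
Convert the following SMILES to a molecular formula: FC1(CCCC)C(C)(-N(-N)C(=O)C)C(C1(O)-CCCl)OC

Heavy atoms from the SMILES: 14 C, 1 Cl, 1 F, 2 N, 3 O.
Implicit hydrogens by atom environment:
  5 × C: 2 H each → 10
  4 × C: 3 H each → 12
  4 × C: no H
  2 × O: no H
  1 × C: 1 H
  1 × Cl: no H
  1 × F: no H
  1 × N: 2 H
  1 × N: no H
  1 × O: 1 H
  Total hydrogens = 26.
Molecular formula: C14H26ClFN2O3

C14H26ClFN2O3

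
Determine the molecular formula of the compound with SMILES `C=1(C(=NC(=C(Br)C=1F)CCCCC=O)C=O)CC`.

Heavy atoms from the SMILES: 1 Br, 13 C, 1 F, 1 N, 2 O.
Implicit hydrogens by atom environment:
  5 × C: 2 H each → 10
  5 × C (aromatic): no H
  2 × C: 1 H each → 2
  2 × O: no H
  1 × Br: no H
  1 × C: 3 H
  1 × F: no H
  1 × N (aromatic): no H
  Total hydrogens = 15.
Molecular formula: C13H15BrFNO2

C13H15BrFNO2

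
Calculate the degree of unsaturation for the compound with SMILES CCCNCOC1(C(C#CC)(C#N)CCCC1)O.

5

Molecular formula from the SMILES: C14H22N2O2.
DoU = (2C + 2 + N − H − X)/2 = (2·14 + 2 + 2 − 22 − 0)/2 = 10/2 = 5.
(Structurally: 1 ring(s) + 4 π bond(s) = 5.)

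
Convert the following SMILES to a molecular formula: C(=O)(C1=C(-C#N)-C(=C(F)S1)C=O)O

C7H2FNO3S

Heavy atoms from the SMILES: 7 C, 1 F, 1 N, 3 O, 1 S.
Implicit hydrogens by atom environment:
  4 × C (aromatic): no H
  2 × C: no H
  2 × O: no H
  1 × C: 1 H
  1 × F: no H
  1 × N: no H
  1 × O: 1 H
  1 × S (aromatic): no H
  Total hydrogens = 2.
Molecular formula: C7H2FNO3S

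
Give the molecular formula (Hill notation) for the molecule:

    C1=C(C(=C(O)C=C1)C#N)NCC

Heavy atoms from the SMILES: 9 C, 2 N, 1 O.
Implicit hydrogens by atom environment:
  3 × C (aromatic): 1 H each → 3
  3 × C (aromatic): no H
  1 × C: 3 H
  1 × C: 2 H
  1 × C: no H
  1 × N: 1 H
  1 × N: no H
  1 × O: 1 H
  Total hydrogens = 10.
Molecular formula: C9H10N2O

C9H10N2O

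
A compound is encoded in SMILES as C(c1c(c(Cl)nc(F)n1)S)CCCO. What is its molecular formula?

C8H10ClFN2OS

Heavy atoms from the SMILES: 8 C, 1 Cl, 1 F, 2 N, 1 O, 1 S.
Implicit hydrogens by atom environment:
  4 × C: 2 H each → 8
  4 × C (aromatic): no H
  2 × N (aromatic): no H
  1 × Cl: no H
  1 × F: no H
  1 × O: 1 H
  1 × S: 1 H
  Total hydrogens = 10.
Molecular formula: C8H10ClFN2OS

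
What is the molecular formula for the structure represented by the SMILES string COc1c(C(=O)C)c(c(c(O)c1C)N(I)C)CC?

Heavy atoms from the SMILES: 13 C, 1 I, 1 N, 3 O.
Implicit hydrogens by atom environment:
  6 × C (aromatic): no H
  5 × C: 3 H each → 15
  2 × O: no H
  1 × C: 2 H
  1 × C: no H
  1 × I: no H
  1 × N: no H
  1 × O: 1 H
  Total hydrogens = 18.
Molecular formula: C13H18INO3

C13H18INO3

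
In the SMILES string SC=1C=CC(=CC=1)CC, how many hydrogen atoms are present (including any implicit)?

Hydrogens are implicit in SMILES; fill each atom to its normal valence:
  4 × C (aromatic): 1 H each → 4
  2 × C (aromatic): no H
  1 × C: 3 H
  1 × C: 2 H
  1 × S: 1 H
  Total hydrogens = 10.

10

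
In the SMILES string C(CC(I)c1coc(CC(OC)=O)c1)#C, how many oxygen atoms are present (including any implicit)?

The symbol for oxygen appears 3 times in the SMILES.

3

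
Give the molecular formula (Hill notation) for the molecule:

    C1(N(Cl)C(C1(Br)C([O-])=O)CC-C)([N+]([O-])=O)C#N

Heavy atoms from the SMILES: 1 Br, 8 C, 1 Cl, 3 N, 4 O.
Implicit hydrogens by atom environment:
  4 × C: no H
  2 × C: 2 H each → 4
  2 × N: no H
  2 × O: no H
  2 × O (charge -1): no H
  1 × Br: no H
  1 × C: 3 H
  1 × C: 1 H
  1 × Cl: no H
  1 × N (charge +1): no H
  Total hydrogens = 8.
Net charge -1.
Molecular formula: C8H8BrClN3O4-

C8H8BrClN3O4-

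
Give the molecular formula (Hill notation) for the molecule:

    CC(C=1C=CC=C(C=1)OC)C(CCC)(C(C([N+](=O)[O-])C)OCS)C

C18H29NO4S

Heavy atoms from the SMILES: 18 C, 1 N, 4 O, 1 S.
Implicit hydrogens by atom environment:
  5 × C: 3 H each → 15
  4 × C (aromatic): 1 H each → 4
  3 × C: 2 H each → 6
  3 × C: 1 H each → 3
  3 × O: no H
  2 × C (aromatic): no H
  1 × C: no H
  1 × N (charge +1): no H
  1 × O (charge -1): no H
  1 × S: 1 H
  Total hydrogens = 29.
Molecular formula: C18H29NO4S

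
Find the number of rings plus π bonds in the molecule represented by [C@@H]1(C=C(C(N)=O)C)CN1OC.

Molecular formula from the SMILES: C7H12N2O2.
DoU = (2C + 2 + N − H − X)/2 = (2·7 + 2 + 2 − 12 − 0)/2 = 6/2 = 3.
(Structurally: 1 ring(s) + 2 π bond(s) = 3.)

3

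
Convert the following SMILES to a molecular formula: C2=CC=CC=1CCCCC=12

C10H12

Heavy atoms from the SMILES: 10 C.
Implicit hydrogens by atom environment:
  4 × C: 2 H each → 8
  4 × C (aromatic): 1 H each → 4
  2 × C (aromatic): no H
  Total hydrogens = 12.
Molecular formula: C10H12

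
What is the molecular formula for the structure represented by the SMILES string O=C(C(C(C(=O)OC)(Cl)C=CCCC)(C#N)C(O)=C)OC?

Heavy atoms from the SMILES: 14 C, 1 Cl, 1 N, 5 O.
Implicit hydrogens by atom environment:
  6 × C: no H
  4 × O: no H
  3 × C: 3 H each → 9
  3 × C: 2 H each → 6
  2 × C: 1 H each → 2
  1 × Cl: no H
  1 × N: no H
  1 × O: 1 H
  Total hydrogens = 18.
Molecular formula: C14H18ClNO5

C14H18ClNO5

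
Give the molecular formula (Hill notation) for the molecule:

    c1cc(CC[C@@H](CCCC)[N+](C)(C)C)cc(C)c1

C17H30N+

Heavy atoms from the SMILES: 17 C, 1 N.
Implicit hydrogens by atom environment:
  5 × C: 3 H each → 15
  5 × C: 2 H each → 10
  4 × C (aromatic): 1 H each → 4
  2 × C (aromatic): no H
  1 × C: 1 H
  1 × N (charge +1): no H
  Total hydrogens = 30.
Net charge +1.
Molecular formula: C17H30N+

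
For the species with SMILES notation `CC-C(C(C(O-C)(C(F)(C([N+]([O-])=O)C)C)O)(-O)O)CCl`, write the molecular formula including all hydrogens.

Heavy atoms from the SMILES: 11 C, 1 Cl, 1 F, 1 N, 6 O.
Implicit hydrogens by atom environment:
  4 × C: 3 H each → 12
  3 × C: no H
  3 × O: 1 H each → 3
  2 × C: 2 H each → 4
  2 × C: 1 H each → 2
  2 × O: no H
  1 × Cl: no H
  1 × F: no H
  1 × N (charge +1): no H
  1 × O (charge -1): no H
  Total hydrogens = 21.
Molecular formula: C11H21ClFNO6

C11H21ClFNO6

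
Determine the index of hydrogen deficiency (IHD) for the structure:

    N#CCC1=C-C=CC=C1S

6

Molecular formula from the SMILES: C8H7NS.
DoU = (2C + 2 + N − H − X)/2 = (2·8 + 2 + 1 − 7 − 0)/2 = 12/2 = 6.
(Structurally: 1 ring(s) + 5 π bond(s) = 6.)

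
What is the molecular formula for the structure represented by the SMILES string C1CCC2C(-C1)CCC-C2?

Heavy atoms from the SMILES: 10 C.
Implicit hydrogens by atom environment:
  8 × C: 2 H each → 16
  2 × C: 1 H each → 2
  Total hydrogens = 18.
Molecular formula: C10H18

C10H18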